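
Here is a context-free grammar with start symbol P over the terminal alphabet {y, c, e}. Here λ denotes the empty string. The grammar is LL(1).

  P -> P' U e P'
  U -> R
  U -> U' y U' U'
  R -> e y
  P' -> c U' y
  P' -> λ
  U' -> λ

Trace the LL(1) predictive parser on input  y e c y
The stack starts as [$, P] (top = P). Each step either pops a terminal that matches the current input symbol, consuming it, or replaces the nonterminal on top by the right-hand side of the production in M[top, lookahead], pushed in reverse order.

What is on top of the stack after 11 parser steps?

y

step 1: stack=$ P  input=y e c y $  — expand P -> P' U e P'
step 2: stack=$ P' e U P'  input=y e c y $  — expand P' -> λ
step 3: stack=$ P' e U  input=y e c y $  — expand U -> U' y U' U'
step 4: stack=$ P' e U' U' y U'  input=y e c y $  — expand U' -> λ
step 5: stack=$ P' e U' U' y  input=y e c y $  — match y
step 6: stack=$ P' e U' U'  input=e c y $  — expand U' -> λ
step 7: stack=$ P' e U'  input=e c y $  — expand U' -> λ
step 8: stack=$ P' e  input=e c y $  — match e
step 9: stack=$ P'  input=c y $  — expand P' -> c U' y
step 10: stack=$ y U' c  input=c y $  — match c
step 11: stack=$ y U'  input=y $  — expand U' -> λ
Stack after step 11: $ y (top = y).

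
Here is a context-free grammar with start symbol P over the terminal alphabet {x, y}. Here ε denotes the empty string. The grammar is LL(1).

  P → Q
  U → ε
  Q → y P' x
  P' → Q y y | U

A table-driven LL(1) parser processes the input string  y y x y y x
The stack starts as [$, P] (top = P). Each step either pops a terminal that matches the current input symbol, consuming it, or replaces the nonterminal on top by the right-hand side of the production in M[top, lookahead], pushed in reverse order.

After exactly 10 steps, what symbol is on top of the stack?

      Stack           Input          Action
   1  $ P             y y x y y x $  expand P → Q
   2  $ Q             y y x y y x $  expand Q → y P' x
   3  $ x P' y        y y x y y x $  match y
   4  $ x P'          y x y y x $    expand P' → Q y y
   5  $ x y y Q       y x y y x $    expand Q → y P' x
   6  $ x y y x P' y  y x y y x $    match y
   7  $ x y y x P'    x y y x $      expand P' → U
   8  $ x y y x U     x y y x $      expand U → ε
   9  $ x y y x       x y y x $      match x
  10  $ x y y         y y x $        match y
Stack after step 10: $ x y (top = y).

y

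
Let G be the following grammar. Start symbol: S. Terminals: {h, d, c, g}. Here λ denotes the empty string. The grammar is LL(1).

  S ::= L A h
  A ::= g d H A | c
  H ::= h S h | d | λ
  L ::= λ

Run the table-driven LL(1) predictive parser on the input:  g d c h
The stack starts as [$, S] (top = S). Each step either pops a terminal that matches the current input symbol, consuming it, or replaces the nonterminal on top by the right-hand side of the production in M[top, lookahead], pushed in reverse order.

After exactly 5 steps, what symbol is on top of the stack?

H

     Stack        Input      Action
  1  $ S          g d c h $  expand S ::= L A h
  2  $ h A L      g d c h $  expand L ::= λ
  3  $ h A        g d c h $  expand A ::= g d H A
  4  $ h A H d g  g d c h $  match g
  5  $ h A H d    d c h $    match d
Stack after step 5: $ h A H (top = H).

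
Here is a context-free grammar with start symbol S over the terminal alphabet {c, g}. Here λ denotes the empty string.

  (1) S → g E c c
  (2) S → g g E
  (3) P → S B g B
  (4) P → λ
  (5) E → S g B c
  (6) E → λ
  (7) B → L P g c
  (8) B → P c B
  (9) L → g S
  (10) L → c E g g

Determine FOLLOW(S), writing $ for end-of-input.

{$, c, g}

FIRST(S) = {g}
FIRST(L) = {c, g}
FIRST(P) = {λ, g}  (via S B g B)
FIRST(E) = {λ, g}  (via S g B c)
FIRST(B) = {c, g}  (via L P g c, P c B)
FOLLOW(S) includes $ since S is the start symbol.
FOLLOW(P): in B→L P g c, P is followed by g c with FIRST {g}; in B→P c B, P is followed by c B with FIRST {c}. Thus FOLLOW(P) = {c, g}.
FOLLOW(B): in P→S B g B (occurrence 1), B is followed by g B with FIRST {g}; in P→S B g B (occurrence 2), the suffix after B is empty, so FOLLOW(B) ⊇ FOLLOW(P) = {c, g}; in E→S g B c, B is followed by c with FIRST {c}; in B→P c B, the suffix after B is empty (adds nothing new). Thus FOLLOW(B) = {c, g}.
FOLLOW(L): in B→L P g c, L is followed by P g c with FIRST {g}. Thus FOLLOW(L) = {g}.
FOLLOW(S): in P→S B g B, S is followed by B g B with FIRST {c, g}; in E→S g B c, S is followed by g B c with FIRST {g}; in L→g S, the suffix after S is empty, so FOLLOW(S) ⊇ FOLLOW(L) = {g}. Thus FOLLOW(S) = {$, c, g}.
FOLLOW(E): in S→g E c c, E is followed by c c with FIRST {c}; in S→g g E, the suffix after E is empty, so FOLLOW(E) ⊇ FOLLOW(S) = {$, c, g}; in L→c E g g, E is followed by g g with FIRST {g}. Thus FOLLOW(E) = {$, c, g}.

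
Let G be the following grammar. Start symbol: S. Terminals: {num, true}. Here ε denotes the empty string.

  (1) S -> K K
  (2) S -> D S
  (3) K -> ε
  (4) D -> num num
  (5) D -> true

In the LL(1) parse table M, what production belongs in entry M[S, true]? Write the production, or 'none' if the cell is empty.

S -> D S

FIRST(K) = {ε}
FIRST(D) = {num, true}
FIRST(S) = {ε, num, true}  (via K K, D S)
FOLLOW(S) includes $ since S is the start symbol.
FOLLOW(S): in S->D S, the suffix after S is empty (adds nothing new). Thus FOLLOW(S) = {$}.
For S -> K K: FIRST(K K) = {ε}, so it goes in M[S, t] for t ∈ {}; since ε ∈ FIRST, also for every t ∈ FOLLOW(S) = {$}.
For S -> D S: FIRST(D S) = {num, true}, so it goes in M[S, t] for t ∈ {num, true}.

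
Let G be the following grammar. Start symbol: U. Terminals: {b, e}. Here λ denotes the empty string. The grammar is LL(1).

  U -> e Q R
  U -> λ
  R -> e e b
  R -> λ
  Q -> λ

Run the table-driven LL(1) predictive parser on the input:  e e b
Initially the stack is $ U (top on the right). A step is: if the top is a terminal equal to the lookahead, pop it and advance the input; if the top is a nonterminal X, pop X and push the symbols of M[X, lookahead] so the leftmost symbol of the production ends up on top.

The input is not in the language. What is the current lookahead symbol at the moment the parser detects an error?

     Stack    Input    Action
  1  $ U      e e b $  expand U -> e Q R
  2  $ R Q e  e e b $  match e
  3  $ R Q    e b $    expand Q -> λ
  4  $ R      e b $    expand R -> e e b
  5  $ b e e  e b $    match e
  6  $ b e    b $      error: top is terminal e but lookahead is b

b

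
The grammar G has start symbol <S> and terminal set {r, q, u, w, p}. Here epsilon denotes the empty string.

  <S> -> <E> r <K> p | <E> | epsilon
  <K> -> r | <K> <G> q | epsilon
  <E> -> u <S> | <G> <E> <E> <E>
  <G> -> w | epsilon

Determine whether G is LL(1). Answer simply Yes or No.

FIRST(<S>) = {epsilon, u, w}
FIRST(<K>) = {epsilon, q, r, w}
FIRST(<E>) = {u, w}
FIRST(<G>) = {epsilon, w}
FOLLOW(<S>) = {$, r, u, w}
FOLLOW(<K>) = {p, q, w}
FOLLOW(<E>) = {$, r, u, w}
FOLLOW(<G>) = {q, u, w}
Cell M[<E>, u] receives both <E> -> u <S> and <E> -> <G> <E> <E> <E> — the grammar is not LL(1).

No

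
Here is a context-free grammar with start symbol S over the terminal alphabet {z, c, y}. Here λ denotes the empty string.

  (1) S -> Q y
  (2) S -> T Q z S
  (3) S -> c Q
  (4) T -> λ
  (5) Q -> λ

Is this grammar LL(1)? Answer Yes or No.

FIRST(S) = {c, y, z}
FIRST(T) = {λ}
FIRST(Q) = {λ}
FOLLOW(S) = {$}
FOLLOW(T) = {z}
FOLLOW(Q) = {$, y, z}
Each cell of M receives at most one production.

Yes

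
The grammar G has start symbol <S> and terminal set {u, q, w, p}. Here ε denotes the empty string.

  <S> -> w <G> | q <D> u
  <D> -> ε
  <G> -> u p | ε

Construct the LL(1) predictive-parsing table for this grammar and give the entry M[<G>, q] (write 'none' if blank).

FIRST(<S>) = {q, w}
FIRST(<D>) = {ε}
FIRST(<G>) = {ε, u}
FOLLOW(<S>) includes $ since <S> is the start symbol.
FOLLOW(<S>): <S> appears on no right-hand side. Thus FOLLOW(<S>) = {$}.
FOLLOW(<G>): in <S>->w <G>, the suffix after <G> is empty, so FOLLOW(<G>) ⊇ FOLLOW(<S>) = {$}. Thus FOLLOW(<G>) = {$}.
For <G> -> u p: FIRST(u p) = {u}, so it goes in M[<G>, t] for t ∈ {u}.
For <G> -> ε: FIRST(ε) = {ε}, so it goes in M[<G>, t] for t ∈ {}; since ε ∈ FIRST, also for every t ∈ FOLLOW(<G>) = {$}.
None of these place a production in M[<G>, q].

none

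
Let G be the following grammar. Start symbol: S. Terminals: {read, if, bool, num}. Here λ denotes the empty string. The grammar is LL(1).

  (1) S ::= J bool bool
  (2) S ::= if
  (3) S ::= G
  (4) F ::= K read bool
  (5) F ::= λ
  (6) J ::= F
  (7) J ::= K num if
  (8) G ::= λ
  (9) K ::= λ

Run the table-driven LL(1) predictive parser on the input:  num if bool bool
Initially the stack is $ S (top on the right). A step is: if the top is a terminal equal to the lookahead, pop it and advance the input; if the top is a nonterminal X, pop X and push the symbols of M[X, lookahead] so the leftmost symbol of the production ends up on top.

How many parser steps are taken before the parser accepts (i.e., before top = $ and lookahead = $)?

7

step 1: stack=$ S  input=num if bool bool $  — expand S ::= J bool bool
step 2: stack=$ bool bool J  input=num if bool bool $  — expand J ::= K num if
step 3: stack=$ bool bool if num K  input=num if bool bool $  — expand K ::= λ
step 4: stack=$ bool bool if num  input=num if bool bool $  — match num
step 5: stack=$ bool bool if  input=if bool bool $  — match if
step 6: stack=$ bool bool  input=bool bool $  — match bool
step 7: stack=$ bool  input=bool $  — match bool
Accept reached after 7 steps.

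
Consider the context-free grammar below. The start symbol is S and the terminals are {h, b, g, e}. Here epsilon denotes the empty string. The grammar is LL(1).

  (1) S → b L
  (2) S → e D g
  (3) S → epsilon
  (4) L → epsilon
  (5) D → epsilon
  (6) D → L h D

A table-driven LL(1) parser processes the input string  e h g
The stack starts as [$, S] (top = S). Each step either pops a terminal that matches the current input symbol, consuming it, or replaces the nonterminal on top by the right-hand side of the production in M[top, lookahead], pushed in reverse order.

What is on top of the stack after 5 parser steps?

D

     Stack      Input    Action
  1  $ S        e h g $  expand S → e D g
  2  $ g D e    e h g $  match e
  3  $ g D      h g $    expand D → L h D
  4  $ g D h L  h g $    expand L → epsilon
  5  $ g D h    h g $    match h
Stack after step 5: $ g D (top = D).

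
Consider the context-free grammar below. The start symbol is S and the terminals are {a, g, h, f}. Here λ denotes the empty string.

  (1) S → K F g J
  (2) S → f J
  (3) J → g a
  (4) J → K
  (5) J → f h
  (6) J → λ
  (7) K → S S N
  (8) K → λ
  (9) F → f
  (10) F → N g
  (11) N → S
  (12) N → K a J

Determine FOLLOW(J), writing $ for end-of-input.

{$, a, f, g}

FIRST(S): from S→K F g J we get {a, f}; from S→f J we get {f}. So FIRST(S) = {a, f}.
FIRST(K): from K→S S N we get {a, f}; from K→λ we get {λ}. So FIRST(K) = {λ, a, f}.
FIRST(J): from J→g a we get {g}; from J→K we get {λ, a, f}; from J→f h we get {f}; from J→λ we get {λ}. So FIRST(J) = {λ, a, f, g}.
FIRST(N): from N→S we get {a, f}; from N→K a J we get {a, f}. So FIRST(N) = {a, f}.
FIRST(F): from F→f we get {f}; from F→N g we get {a, f}. So FIRST(F) = {a, f}.
FOLLOW(S) includes $ since S is the start symbol.
FOLLOW(F): in S→K F g J, F is followed by g J with FIRST {g}. Thus FOLLOW(F) = {g}.
FOLLOW(S): in K→S S N (occurrence 1), S is followed by S N with FIRST {a, f}; in K→S S N (occurrence 2), S is followed by N with FIRST {a, f}; in N→S, the suffix after S is empty, so FOLLOW(S) ⊇ FOLLOW(N) = {$, a, f, g}. Thus FOLLOW(S) = {$, a, f, g}.
FOLLOW(J): in S→K F g J, the suffix after J is empty, so FOLLOW(J) ⊇ FOLLOW(S) = {$, a, f, g}; in S→f J, the suffix after J is empty, so FOLLOW(J) ⊇ FOLLOW(S) = {$, a, f, g}; in N→K a J, the suffix after J is empty, so FOLLOW(J) ⊇ FOLLOW(N) = {$, a, f, g}. Thus FOLLOW(J) = {$, a, f, g}.
FOLLOW(K): in S→K F g J, K is followed by F g J with FIRST {a, f}; in J→K, the suffix after K is empty, so FOLLOW(K) ⊇ FOLLOW(J) = {$, a, f, g}; in N→K a J, K is followed by a J with FIRST {a}. Thus FOLLOW(K) = {$, a, f, g}.
FOLLOW(N): in K→S S N, the suffix after N is empty, so FOLLOW(N) ⊇ FOLLOW(K) = {$, a, f, g}; in F→N g, N is followed by g with FIRST {g}. Thus FOLLOW(N) = {$, a, f, g}.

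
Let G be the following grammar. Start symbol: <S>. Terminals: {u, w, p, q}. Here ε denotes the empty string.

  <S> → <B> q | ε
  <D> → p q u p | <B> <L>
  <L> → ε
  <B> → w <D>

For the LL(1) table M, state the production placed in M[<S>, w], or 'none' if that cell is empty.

FIRST(<L>) = {ε}
FIRST(<B>) = {w}
FIRST(<S>) = {ε, w}  (via <B> q)
FIRST(<D>) = {p, w}  (via <B> <L>)
FOLLOW(<S>) includes $ since <S> is the start symbol.
FOLLOW(<S>): <S> appears on no right-hand side. Thus FOLLOW(<S>) = {$}.
For <S> → <B> q: FIRST(<B> q) = {w}, so it goes in M[<S>, t] for t ∈ {w}.
For <S> → ε: FIRST(ε) = {ε}, so it goes in M[<S>, t] for t ∈ {}; since ε ∈ FIRST, also for every t ∈ FOLLOW(<S>) = {$}.

<S> → <B> q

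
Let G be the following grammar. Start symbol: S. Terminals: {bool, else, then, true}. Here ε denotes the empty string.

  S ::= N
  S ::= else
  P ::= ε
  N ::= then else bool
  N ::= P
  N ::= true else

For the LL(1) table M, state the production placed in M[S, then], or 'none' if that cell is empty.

S ::= N

FIRST(P): from P::=ε we get {ε}. So FIRST(P) = {ε}.
FIRST(N): from N::=then else bool we get {then}; from N::=P we get {ε}; from N::=true else we get {true}. So FIRST(N) = {ε, then, true}.
FIRST(S): from S::=N we get {ε, then, true}; from S::=else we get {else}. So FIRST(S) = {ε, else, then, true}.
FOLLOW(S) includes $ since S is the start symbol.
FOLLOW(S): S appears on no right-hand side. Thus FOLLOW(S) = {$}.
For S ::= N: FIRST(N) = {ε, then, true}, so it goes in M[S, t] for t ∈ {then, true}; since ε ∈ FIRST, also for every t ∈ FOLLOW(S) = {$}.
For S ::= else: FIRST(else) = {else}, so it goes in M[S, t] for t ∈ {else}.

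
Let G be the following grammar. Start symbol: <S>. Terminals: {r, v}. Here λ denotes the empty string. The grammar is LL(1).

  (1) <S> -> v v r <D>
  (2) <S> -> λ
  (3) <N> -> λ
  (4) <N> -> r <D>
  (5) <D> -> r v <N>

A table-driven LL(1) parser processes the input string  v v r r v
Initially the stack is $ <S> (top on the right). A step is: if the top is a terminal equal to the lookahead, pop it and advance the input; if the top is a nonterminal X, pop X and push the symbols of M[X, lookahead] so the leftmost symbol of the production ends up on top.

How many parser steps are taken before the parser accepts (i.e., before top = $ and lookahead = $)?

     Stack        Input        Action
  1  $ <S>        v v r r v $  expand <S> -> v v r <D>
  2  $ <D> r v v  v v r r v $  match v
  3  $ <D> r v    v r r v $    match v
  4  $ <D> r      r r v $      match r
  5  $ <D>        r v $        expand <D> -> r v <N>
  6  $ <N> v r    r v $        match r
  7  $ <N> v      v $          match v
  8  $ <N>        $            expand <N> -> λ
Accept reached after 8 steps.

8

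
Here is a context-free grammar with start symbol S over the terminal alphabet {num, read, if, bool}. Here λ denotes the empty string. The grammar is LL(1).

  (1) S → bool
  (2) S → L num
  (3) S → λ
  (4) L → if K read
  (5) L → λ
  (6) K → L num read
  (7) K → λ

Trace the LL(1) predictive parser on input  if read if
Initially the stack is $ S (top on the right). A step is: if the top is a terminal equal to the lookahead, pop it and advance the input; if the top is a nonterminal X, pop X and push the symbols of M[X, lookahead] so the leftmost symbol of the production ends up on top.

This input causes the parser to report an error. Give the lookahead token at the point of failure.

if

step 1: stack=$ S  input=if read if $  — expand S → L num
step 2: stack=$ num L  input=if read if $  — expand L → if K read
step 3: stack=$ num read K if  input=if read if $  — match if
step 4: stack=$ num read K  input=read if $  — expand K → λ
step 5: stack=$ num read  input=read if $  — match read
step 6: stack=$ num  input=if $  — error: top is terminal num but lookahead is if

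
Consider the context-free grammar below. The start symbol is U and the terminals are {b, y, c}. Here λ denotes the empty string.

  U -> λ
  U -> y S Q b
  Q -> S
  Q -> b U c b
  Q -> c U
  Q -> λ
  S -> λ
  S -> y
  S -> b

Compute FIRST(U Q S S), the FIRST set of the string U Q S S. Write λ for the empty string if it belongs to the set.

{λ, b, c, y}

FIRST(U): from U->λ we get {λ}; from U->y S Q b we get {y}. So FIRST(U) = {λ, y}.
FIRST(S): from S->λ we get {λ}; from S->y we get {y}; from S->b we get {b}. So FIRST(S) = {λ, b, y}.
FIRST(Q): from Q->S we get {λ, b, y}; from Q->b U c b we get {b}; from Q->c U we get {c}; from Q->λ we get {λ}. So FIRST(Q) = {λ, b, c, y}.
FIRST(U Q S S): take FIRST of each symbol in turn, carrying on past any symbol whose FIRST contains λ; result {λ, b, c, y}.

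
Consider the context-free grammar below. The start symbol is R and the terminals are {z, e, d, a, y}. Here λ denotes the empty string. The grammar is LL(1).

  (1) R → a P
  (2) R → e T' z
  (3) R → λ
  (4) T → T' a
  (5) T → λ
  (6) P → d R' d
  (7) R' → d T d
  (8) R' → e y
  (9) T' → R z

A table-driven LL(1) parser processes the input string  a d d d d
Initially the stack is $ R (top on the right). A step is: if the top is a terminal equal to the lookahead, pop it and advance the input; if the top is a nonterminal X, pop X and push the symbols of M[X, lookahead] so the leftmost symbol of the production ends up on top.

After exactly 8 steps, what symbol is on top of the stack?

step 1: stack=$ R  input=a d d d d $  — expand R → a P
step 2: stack=$ P a  input=a d d d d $  — match a
step 3: stack=$ P  input=d d d d $  — expand P → d R' d
step 4: stack=$ d R' d  input=d d d d $  — match d
step 5: stack=$ d R'  input=d d d $  — expand R' → d T d
step 6: stack=$ d d T d  input=d d d $  — match d
step 7: stack=$ d d T  input=d d $  — expand T → λ
step 8: stack=$ d d  input=d d $  — match d
Stack after step 8: $ d (top = d).

d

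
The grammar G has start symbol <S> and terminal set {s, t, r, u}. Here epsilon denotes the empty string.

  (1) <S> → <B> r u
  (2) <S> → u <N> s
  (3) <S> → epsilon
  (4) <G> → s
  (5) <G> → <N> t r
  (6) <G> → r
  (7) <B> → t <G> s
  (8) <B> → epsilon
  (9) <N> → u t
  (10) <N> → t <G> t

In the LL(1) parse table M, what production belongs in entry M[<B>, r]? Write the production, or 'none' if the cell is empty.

FIRST(<B>) = {epsilon, t}
FIRST(<N>) = {t, u}
FIRST(<S>) = {epsilon, r, t, u}  (via <B> r u)
FIRST(<G>) = {r, s, t, u}  (via <N> t r)
FOLLOW(<S>) includes $ since <S> is the start symbol.
FOLLOW(<B>): in <S>→<B> r u, <B> is followed by r u with FIRST {r}. Thus FOLLOW(<B>) = {r}.
For <B> → t <G> s: FIRST(t <G> s) = {t}, so it goes in M[<B>, t] for t ∈ {t}.
For <B> → epsilon: FIRST(epsilon) = {epsilon}, so it goes in M[<B>, t] for t ∈ {}; since epsilon ∈ FIRST, also for every t ∈ FOLLOW(<B>) = {r}.

<B> → epsilon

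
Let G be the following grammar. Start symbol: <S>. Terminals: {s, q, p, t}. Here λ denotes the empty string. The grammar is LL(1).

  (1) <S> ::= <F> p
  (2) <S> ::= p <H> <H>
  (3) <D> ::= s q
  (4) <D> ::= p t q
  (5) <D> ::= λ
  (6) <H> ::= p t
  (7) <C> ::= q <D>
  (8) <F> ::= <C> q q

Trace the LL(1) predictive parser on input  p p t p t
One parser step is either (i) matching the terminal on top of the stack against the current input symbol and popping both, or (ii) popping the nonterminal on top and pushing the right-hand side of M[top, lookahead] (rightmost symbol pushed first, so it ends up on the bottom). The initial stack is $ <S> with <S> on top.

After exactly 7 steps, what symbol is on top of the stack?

step 1: stack=$ <S>  input=p p t p t $  — expand <S> ::= p <H> <H>
step 2: stack=$ <H> <H> p  input=p p t p t $  — match p
step 3: stack=$ <H> <H>  input=p t p t $  — expand <H> ::= p t
step 4: stack=$ <H> t p  input=p t p t $  — match p
step 5: stack=$ <H> t  input=t p t $  — match t
step 6: stack=$ <H>  input=p t $  — expand <H> ::= p t
step 7: stack=$ t p  input=p t $  — match p
Stack after step 7: $ t (top = t).

t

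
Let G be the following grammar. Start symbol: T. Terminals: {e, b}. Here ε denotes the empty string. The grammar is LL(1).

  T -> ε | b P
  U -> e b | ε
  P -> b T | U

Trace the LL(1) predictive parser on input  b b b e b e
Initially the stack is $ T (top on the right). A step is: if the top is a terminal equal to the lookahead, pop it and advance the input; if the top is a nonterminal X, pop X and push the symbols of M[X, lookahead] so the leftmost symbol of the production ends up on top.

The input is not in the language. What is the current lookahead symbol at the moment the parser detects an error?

step 1: stack=$ T  input=b b b e b e $  — expand T -> b P
step 2: stack=$ P b  input=b b b e b e $  — match b
step 3: stack=$ P  input=b b e b e $  — expand P -> b T
step 4: stack=$ T b  input=b b e b e $  — match b
step 5: stack=$ T  input=b e b e $  — expand T -> b P
step 6: stack=$ P b  input=b e b e $  — match b
step 7: stack=$ P  input=e b e $  — expand P -> U
step 8: stack=$ U  input=e b e $  — expand U -> e b
step 9: stack=$ b e  input=e b e $  — match e
step 10: stack=$ b  input=b e $  — match b
step 11: stack=$  input=e $  — error: stack empty but input remains

e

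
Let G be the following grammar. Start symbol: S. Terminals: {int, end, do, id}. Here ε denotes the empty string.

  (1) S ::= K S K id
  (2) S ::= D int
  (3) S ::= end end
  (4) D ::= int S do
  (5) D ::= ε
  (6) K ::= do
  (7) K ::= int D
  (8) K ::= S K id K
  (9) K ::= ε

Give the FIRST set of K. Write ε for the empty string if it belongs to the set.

FIRST(D) = {ε, int}
FIRST(S) = {do, end, int}  (via K S K id, D int)
FIRST(K) = {ε, do, end, int}  (via S K id K)

{ε, do, end, int}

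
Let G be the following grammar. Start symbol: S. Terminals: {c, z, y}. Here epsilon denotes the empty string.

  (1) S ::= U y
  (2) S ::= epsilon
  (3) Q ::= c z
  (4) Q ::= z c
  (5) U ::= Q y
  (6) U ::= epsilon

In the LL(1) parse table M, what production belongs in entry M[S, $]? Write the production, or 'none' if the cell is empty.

FIRST(Q): from Q::=c z we get {c}; from Q::=z c we get {z}. So FIRST(Q) = {c, z}.
FIRST(U): from U::=Q y we get {c, z}; from U::=epsilon we get {epsilon}. So FIRST(U) = {epsilon, c, z}.
FIRST(S): from S::=U y we get {c, y, z}; from S::=epsilon we get {epsilon}. So FIRST(S) = {epsilon, c, y, z}.
FOLLOW(S) includes $ since S is the start symbol.
FOLLOW(S): S appears on no right-hand side. Thus FOLLOW(S) = {$}.
For S ::= U y: FIRST(U y) = {c, y, z}, so it goes in M[S, t] for t ∈ {c, y, z}.
For S ::= epsilon: FIRST(epsilon) = {epsilon}, so it goes in M[S, t] for t ∈ {}; since epsilon ∈ FIRST, also for every t ∈ FOLLOW(S) = {$}.

S ::= epsilon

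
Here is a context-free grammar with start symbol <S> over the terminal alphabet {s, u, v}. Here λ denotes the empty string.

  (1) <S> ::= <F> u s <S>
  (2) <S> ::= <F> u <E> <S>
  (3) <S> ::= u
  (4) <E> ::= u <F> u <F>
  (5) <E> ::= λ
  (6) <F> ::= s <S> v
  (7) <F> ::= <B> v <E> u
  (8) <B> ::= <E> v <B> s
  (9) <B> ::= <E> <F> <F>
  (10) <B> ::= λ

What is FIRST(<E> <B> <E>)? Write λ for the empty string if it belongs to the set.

FIRST(<E>) = {λ, u}
FIRST(<S>) = {s, u, v}  (via <F> u s <S>, <F> u <E> <S>)
FIRST(<F>) = {s, u, v}  (via <B> v <E> u)
FIRST(<B>) = {λ, s, u, v}  (via <E> v <B> s, <E> <F> <F>)
FIRST(<E> <B> <E>): take FIRST of each symbol in turn, carrying on past any symbol whose FIRST contains λ; result {λ, s, u, v}.

{λ, s, u, v}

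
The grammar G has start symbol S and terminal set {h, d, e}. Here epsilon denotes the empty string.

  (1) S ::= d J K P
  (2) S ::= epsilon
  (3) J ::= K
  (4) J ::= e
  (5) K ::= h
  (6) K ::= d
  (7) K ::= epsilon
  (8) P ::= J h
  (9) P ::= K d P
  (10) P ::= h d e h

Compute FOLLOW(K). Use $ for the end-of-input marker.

FIRST(S): from S::=d J K P we get {d}; from S::=epsilon we get {epsilon}. So FIRST(S) = {epsilon, d}.
FIRST(K): from K::=h we get {h}; from K::=d we get {d}; from K::=epsilon we get {epsilon}. So FIRST(K) = {epsilon, d, h}.
FIRST(J): from J::=K we get {epsilon, d, h}; from J::=e we get {e}. So FIRST(J) = {epsilon, d, e, h}.
FIRST(P): from P::=J h we get {d, e, h}; from P::=K d P we get {d, h}; from P::=h d e h we get {h}. So FIRST(P) = {d, e, h}.
FOLLOW(S) includes $ since S is the start symbol.
FOLLOW(S): S appears on no right-hand side. Thus FOLLOW(S) = {$}.
FOLLOW(J): in S::=d J K P, J is followed by K P with FIRST {d, e, h}; in P::=J h, J is followed by h with FIRST {h}. Thus FOLLOW(J) = {d, e, h}.
FOLLOW(K): in S::=d J K P, K is followed by P with FIRST {d, e, h}; in J::=K, the suffix after K is empty, so FOLLOW(K) ⊇ FOLLOW(J) = {d, e, h}; in P::=K d P, K is followed by d P with FIRST {d}. Thus FOLLOW(K) = {d, e, h}.
FOLLOW(P): in S::=d J K P, the suffix after P is empty, so FOLLOW(P) ⊇ FOLLOW(S) = {$}; in P::=K d P, the suffix after P is empty (adds nothing new). Thus FOLLOW(P) = {$}.

{d, e, h}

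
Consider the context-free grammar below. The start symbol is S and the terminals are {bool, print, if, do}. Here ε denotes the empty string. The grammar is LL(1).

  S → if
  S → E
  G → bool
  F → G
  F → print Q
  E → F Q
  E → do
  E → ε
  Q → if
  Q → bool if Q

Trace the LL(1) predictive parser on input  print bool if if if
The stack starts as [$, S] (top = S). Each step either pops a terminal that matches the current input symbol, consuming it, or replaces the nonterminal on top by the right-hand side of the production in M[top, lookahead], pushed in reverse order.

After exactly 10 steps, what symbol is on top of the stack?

step 1: stack=$ S  input=print bool if if if $  — expand S → E
step 2: stack=$ E  input=print bool if if if $  — expand E → F Q
step 3: stack=$ Q F  input=print bool if if if $  — expand F → print Q
step 4: stack=$ Q Q print  input=print bool if if if $  — match print
step 5: stack=$ Q Q  input=bool if if if $  — expand Q → bool if Q
step 6: stack=$ Q Q if bool  input=bool if if if $  — match bool
step 7: stack=$ Q Q if  input=if if if $  — match if
step 8: stack=$ Q Q  input=if if $  — expand Q → if
step 9: stack=$ Q if  input=if if $  — match if
step 10: stack=$ Q  input=if $  — expand Q → if
Stack after step 10: $ if (top = if).

if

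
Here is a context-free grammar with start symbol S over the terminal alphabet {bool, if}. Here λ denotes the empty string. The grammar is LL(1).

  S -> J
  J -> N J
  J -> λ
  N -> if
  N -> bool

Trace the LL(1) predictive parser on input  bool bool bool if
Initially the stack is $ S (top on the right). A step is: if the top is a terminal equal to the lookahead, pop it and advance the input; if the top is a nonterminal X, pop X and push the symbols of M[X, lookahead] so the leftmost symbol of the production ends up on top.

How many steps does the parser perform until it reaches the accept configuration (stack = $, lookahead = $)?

14

step 1: stack=$ S  input=bool bool bool if $  — expand S -> J
step 2: stack=$ J  input=bool bool bool if $  — expand J -> N J
step 3: stack=$ J N  input=bool bool bool if $  — expand N -> bool
step 4: stack=$ J bool  input=bool bool bool if $  — match bool
step 5: stack=$ J  input=bool bool if $  — expand J -> N J
step 6: stack=$ J N  input=bool bool if $  — expand N -> bool
step 7: stack=$ J bool  input=bool bool if $  — match bool
step 8: stack=$ J  input=bool if $  — expand J -> N J
step 9: stack=$ J N  input=bool if $  — expand N -> bool
step 10: stack=$ J bool  input=bool if $  — match bool
step 11: stack=$ J  input=if $  — expand J -> N J
step 12: stack=$ J N  input=if $  — expand N -> if
step 13: stack=$ J if  input=if $  — match if
step 14: stack=$ J  input=$  — expand J -> λ
Accept reached after 14 steps.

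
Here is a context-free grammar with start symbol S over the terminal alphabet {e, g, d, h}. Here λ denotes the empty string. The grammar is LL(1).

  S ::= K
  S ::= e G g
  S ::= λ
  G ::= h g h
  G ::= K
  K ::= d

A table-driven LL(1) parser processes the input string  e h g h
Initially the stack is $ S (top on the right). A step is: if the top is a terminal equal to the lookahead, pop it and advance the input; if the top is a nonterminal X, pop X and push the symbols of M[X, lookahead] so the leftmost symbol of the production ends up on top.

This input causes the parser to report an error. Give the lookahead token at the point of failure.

$

     Stack      Input      Action
  1  $ S        e h g h $  expand S ::= e G g
  2  $ g G e    e h g h $  match e
  3  $ g G      h g h $    expand G ::= h g h
  4  $ g h g h  h g h $    match h
  5  $ g h g    g h $      match g
  6  $ g h      h $        match h
  7  $ g        $          error: top is terminal g but lookahead is $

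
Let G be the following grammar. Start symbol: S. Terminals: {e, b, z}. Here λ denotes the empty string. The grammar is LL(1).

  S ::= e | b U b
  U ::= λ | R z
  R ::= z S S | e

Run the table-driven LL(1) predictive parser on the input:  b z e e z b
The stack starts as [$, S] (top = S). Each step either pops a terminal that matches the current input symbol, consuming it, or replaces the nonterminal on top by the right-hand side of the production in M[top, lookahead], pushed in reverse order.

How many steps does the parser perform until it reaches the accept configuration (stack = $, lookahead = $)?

      Stack        Input          Action
   1  $ S          b z e e z b $  expand S ::= b U b
   2  $ b U b      b z e e z b $  match b
   3  $ b U        z e e z b $    expand U ::= R z
   4  $ b z R      z e e z b $    expand R ::= z S S
   5  $ b z S S z  z e e z b $    match z
   6  $ b z S S    e e z b $      expand S ::= e
   7  $ b z S e    e e z b $      match e
   8  $ b z S      e z b $        expand S ::= e
   9  $ b z e      e z b $        match e
  10  $ b z        z b $          match z
  11  $ b          b $            match b
Accept reached after 11 steps.

11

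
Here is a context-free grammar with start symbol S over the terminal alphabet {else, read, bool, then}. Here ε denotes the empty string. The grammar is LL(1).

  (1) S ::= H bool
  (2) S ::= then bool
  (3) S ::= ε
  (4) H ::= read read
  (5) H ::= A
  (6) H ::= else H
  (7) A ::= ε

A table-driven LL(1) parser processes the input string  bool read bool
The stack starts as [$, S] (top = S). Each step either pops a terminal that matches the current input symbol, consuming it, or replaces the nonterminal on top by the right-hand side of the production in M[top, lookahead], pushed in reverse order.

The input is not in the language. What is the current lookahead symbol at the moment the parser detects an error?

     Stack     Input             Action
  1  $ S       bool read bool $  expand S ::= H bool
  2  $ bool H  bool read bool $  expand H ::= A
  3  $ bool A  bool read bool $  expand A ::= ε
  4  $ bool    bool read bool $  match bool
  5  $         read bool $       error: stack empty but input remains

read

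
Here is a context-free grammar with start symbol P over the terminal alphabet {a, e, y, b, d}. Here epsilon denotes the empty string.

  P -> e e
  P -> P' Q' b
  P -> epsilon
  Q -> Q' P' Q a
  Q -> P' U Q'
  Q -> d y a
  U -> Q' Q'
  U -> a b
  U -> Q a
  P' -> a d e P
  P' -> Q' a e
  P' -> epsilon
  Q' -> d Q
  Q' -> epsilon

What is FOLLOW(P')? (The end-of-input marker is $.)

FIRST(Q'): from Q'->d Q we get {d}; from Q'->epsilon we get {epsilon}. So FIRST(Q') = {epsilon, d}.
FIRST(P'): from P'->a d e P we get {a}; from P'->Q' a e we get {a, d}; from P'->epsilon we get {epsilon}. So FIRST(P') = {epsilon, a, d}.
FIRST(P): from P->e e we get {e}; from P->P' Q' b we get {a, b, d}; from P->epsilon we get {epsilon}. So FIRST(P) = {epsilon, a, b, d, e}.
FIRST(Q): from Q->Q' P' Q a we get {a, d}; from Q->P' U Q' we get {epsilon, a, d}; from Q->d y a we get {d}. So FIRST(Q) = {epsilon, a, d}.
FIRST(U): from U->Q' Q' we get {epsilon, d}; from U->a b we get {a}; from U->Q a we get {a, d}. So FIRST(U) = {epsilon, a, d}.
FOLLOW(P) includes $ since P is the start symbol.
FOLLOW(P): in P'->a d e P, the suffix after P is empty, so FOLLOW(P) ⊇ FOLLOW(P') = {a, b, d}. Thus FOLLOW(P) = {$, a, b, d}.
FOLLOW(Q): in Q->Q' P' Q a, Q is followed by a with FIRST {a}; in U->Q a, Q is followed by a with FIRST {a}; in Q'->d Q, the suffix after Q is empty, so FOLLOW(Q) ⊇ FOLLOW(Q') = {a, b, d}. Thus FOLLOW(Q) = {a, b, d}.
FOLLOW(U): in Q->P' U Q', U is followed by Q' with FIRST {epsilon, d}; in Q->P' U Q', the suffix after U is nullable, so FOLLOW(U) ⊇ FOLLOW(Q) = {a, b, d}. Thus FOLLOW(U) = {a, b, d}.
FOLLOW(P'): in P->P' Q' b, P' is followed by Q' b with FIRST {b, d}; in Q->Q' P' Q a, P' is followed by Q a with FIRST {a, d}; in Q->P' U Q', P' is followed by U Q' with FIRST {epsilon, a, d}; in Q->P' U Q', the suffix after P' is nullable, so FOLLOW(P') ⊇ FOLLOW(Q) = {a, b, d}. Thus FOLLOW(P') = {a, b, d}.
FOLLOW(Q'): in P->P' Q' b, Q' is followed by b with FIRST {b}; in Q->Q' P' Q a, Q' is followed by P' Q a with FIRST {a, d}; in Q->P' U Q', the suffix after Q' is empty, so FOLLOW(Q') ⊇ FOLLOW(Q) = {a, b, d}; in U->Q' Q' (occurrence 1), Q' is followed by Q' with FIRST {epsilon, d}; in U->Q' Q' (occurrence 1), the suffix after Q' is nullable, so FOLLOW(Q') ⊇ FOLLOW(U) = {a, b, d}; in U->Q' Q' (occurrence 2), the suffix after Q' is empty, so FOLLOW(Q') ⊇ FOLLOW(U) = {a, b, d}; in P'->Q' a e, Q' is followed by a e with FIRST {a}. Thus FOLLOW(Q') = {a, b, d}.

{a, b, d}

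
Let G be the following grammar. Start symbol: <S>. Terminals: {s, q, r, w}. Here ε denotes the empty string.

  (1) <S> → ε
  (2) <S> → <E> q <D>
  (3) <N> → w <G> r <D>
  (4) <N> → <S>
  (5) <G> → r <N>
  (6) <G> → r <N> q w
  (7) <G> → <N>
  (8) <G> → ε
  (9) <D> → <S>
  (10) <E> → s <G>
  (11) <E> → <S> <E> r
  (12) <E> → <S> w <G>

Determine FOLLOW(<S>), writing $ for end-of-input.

FIRST(<S>): from <S>→ε we get {ε}; from <S>→<E> q <D> we get {s, w}. So FIRST(<S>) = {ε, s, w}.
FIRST(<N>): from <N>→w <G> r <D> we get {w}; from <N>→<S> we get {ε, s, w}. So FIRST(<N>) = {ε, s, w}.
FIRST(<D>): from <D>→<S> we get {ε, s, w}. So FIRST(<D>) = {ε, s, w}.
FIRST(<E>): from <E>→s <G> we get {s}; from <E>→<S> <E> r we get {s, w}; from <E>→<S> w <G> we get {s, w}. So FIRST(<E>) = {s, w}.
FIRST(<G>): from <G>→r <N> we get {r}; from <G>→r <N> q w we get {r}; from <G>→<N> we get {ε, s, w}; from <G>→ε we get {ε}. So FIRST(<G>) = {ε, r, s, w}.
FOLLOW(<S>) includes $ since <S> is the start symbol.
FOLLOW(<E>): in <S>→<E> q <D>, <E> is followed by q <D> with FIRST {q}; in <E>→<S> <E> r, <E> is followed by r with FIRST {r}. Thus FOLLOW(<E>) = {q, r}.
FOLLOW(<G>): in <N>→w <G> r <D>, <G> is followed by r <D> with FIRST {r}; in <E>→s <G>, the suffix after <G> is empty, so FOLLOW(<G>) ⊇ FOLLOW(<E>) = {q, r}; in <E>→<S> w <G>, the suffix after <G> is empty, so FOLLOW(<G>) ⊇ FOLLOW(<E>) = {q, r}. Thus FOLLOW(<G>) = {q, r}.
FOLLOW(<N>): in <G>→r <N>, the suffix after <N> is empty, so FOLLOW(<N>) ⊇ FOLLOW(<G>) = {q, r}; in <G>→r <N> q w, <N> is followed by q w with FIRST {q}; in <G>→<N>, the suffix after <N> is empty, so FOLLOW(<N>) ⊇ FOLLOW(<G>) = {q, r}. Thus FOLLOW(<N>) = {q, r}.
FOLLOW(<S>): in <N>→<S>, the suffix after <S> is empty, so FOLLOW(<S>) ⊇ FOLLOW(<N>) = {q, r}; in <D>→<S>, the suffix after <S> is empty, so FOLLOW(<S>) ⊇ FOLLOW(<D>) = {$, q, r, s, w}; in <E>→<S> <E> r, <S> is followed by <E> r with FIRST {s, w}; in <E>→<S> w <G>, <S> is followed by w <G> with FIRST {w}. Thus FOLLOW(<S>) = {$, q, r, s, w}.
FOLLOW(<D>): in <S>→<E> q <D>, the suffix after <D> is empty, so FOLLOW(<D>) ⊇ FOLLOW(<S>) = {$, q, r, s, w}; in <N>→w <G> r <D>, the suffix after <D> is empty, so FOLLOW(<D>) ⊇ FOLLOW(<N>) = {q, r}. Thus FOLLOW(<D>) = {$, q, r, s, w}.

{$, q, r, s, w}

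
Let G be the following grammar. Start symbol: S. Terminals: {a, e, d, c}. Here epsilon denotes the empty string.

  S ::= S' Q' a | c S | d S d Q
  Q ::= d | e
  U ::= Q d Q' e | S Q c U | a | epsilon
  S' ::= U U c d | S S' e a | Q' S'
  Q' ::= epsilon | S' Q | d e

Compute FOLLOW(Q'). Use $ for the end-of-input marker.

FIRST(Q) = {d, e}
FIRST(S) = {a, c, d, e}  (via S' Q' a)
FIRST(U) = {epsilon, a, c, d, e}  (via Q d Q' e, S Q c U)
FIRST(S') = {a, c, d, e}  (via U U c d, S S' e a, Q' S')
FIRST(Q') = {epsilon, a, c, d, e}  (via S' Q)
FOLLOW(S) includes $ since S is the start symbol.
FOLLOW(S): in S::=c S, the suffix after S is empty (adds nothing new); in S::=d S d Q, S is followed by d Q with FIRST {d}; in U::=S Q c U, S is followed by Q c U with FIRST {d, e}; in S'::=S S' e a, S is followed by S' e a with FIRST {a, c, d, e}. Thus FOLLOW(S) = {$, a, c, d, e}.
FOLLOW(U): in U::=S Q c U, the suffix after U is empty (adds nothing new); in S'::=U U c d (occurrence 1), U is followed by U c d with FIRST {a, c, d, e}; in S'::=U U c d (occurrence 2), U is followed by c d with FIRST {c}. Thus FOLLOW(U) = {a, c, d, e}.
FOLLOW(S'): in S::=S' Q' a, S' is followed by Q' a with FIRST {a, c, d, e}; in S'::=S S' e a, S' is followed by e a with FIRST {e}; in S'::=Q' S', the suffix after S' is empty (adds nothing new); in Q'::=S' Q, S' is followed by Q with FIRST {d, e}. Thus FOLLOW(S') = {a, c, d, e}.
FOLLOW(Q'): in S::=S' Q' a, Q' is followed by a with FIRST {a}; in U::=Q d Q' e, Q' is followed by e with FIRST {e}; in S'::=Q' S', Q' is followed by S' with FIRST {a, c, d, e}. Thus FOLLOW(Q') = {a, c, d, e}.
FOLLOW(Q): in S::=d S d Q, the suffix after Q is empty, so FOLLOW(Q) ⊇ FOLLOW(S) = {$, a, c, d, e}; in U::=Q d Q' e, Q is followed by d Q' e with FIRST {d}; in U::=S Q c U, Q is followed by c U with FIRST {c}; in Q'::=S' Q, the suffix after Q is empty, so FOLLOW(Q) ⊇ FOLLOW(Q') = {a, c, d, e}. Thus FOLLOW(Q) = {$, a, c, d, e}.

{a, c, d, e}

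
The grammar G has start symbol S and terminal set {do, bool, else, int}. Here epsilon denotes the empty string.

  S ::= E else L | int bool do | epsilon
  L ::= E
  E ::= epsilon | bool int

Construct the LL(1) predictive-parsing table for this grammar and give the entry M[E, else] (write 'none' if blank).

FIRST(E): from E::=epsilon we get {epsilon}; from E::=bool int we get {bool}. So FIRST(E) = {epsilon, bool}.
FIRST(S): from S::=E else L we get {bool, else}; from S::=int bool do we get {int}; from S::=epsilon we get {epsilon}. So FIRST(S) = {epsilon, bool, else, int}.
FIRST(L): from L::=E we get {epsilon, bool}. So FIRST(L) = {epsilon, bool}.
FOLLOW(S) includes $ since S is the start symbol.
FOLLOW(L): in S::=E else L, the suffix after L is empty, so FOLLOW(L) ⊇ FOLLOW(S) = {$}. Thus FOLLOW(L) = {$}.
FOLLOW(E): in S::=E else L, E is followed by else L with FIRST {else}; in L::=E, the suffix after E is empty, so FOLLOW(E) ⊇ FOLLOW(L) = {$}. Thus FOLLOW(E) = {$, else}.
For E ::= epsilon: FIRST(epsilon) = {epsilon}, so it goes in M[E, t] for t ∈ {}; since epsilon ∈ FIRST, also for every t ∈ FOLLOW(E) = {$, else}.
For E ::= bool int: FIRST(bool int) = {bool}, so it goes in M[E, t] for t ∈ {bool}.

E ::= epsilon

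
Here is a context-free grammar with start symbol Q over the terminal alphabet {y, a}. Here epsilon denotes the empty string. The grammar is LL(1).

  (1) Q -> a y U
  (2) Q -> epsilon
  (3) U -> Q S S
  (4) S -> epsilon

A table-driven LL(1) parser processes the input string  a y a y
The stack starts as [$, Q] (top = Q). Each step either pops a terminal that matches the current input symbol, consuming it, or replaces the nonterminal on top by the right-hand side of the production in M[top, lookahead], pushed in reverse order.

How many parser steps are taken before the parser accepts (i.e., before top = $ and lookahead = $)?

13

      Stack        Input      Action
   1  $ Q          a y a y $  expand Q -> a y U
   2  $ U y a      a y a y $  match a
   3  $ U y        y a y $    match y
   4  $ U          a y $      expand U -> Q S S
   5  $ S S Q      a y $      expand Q -> a y U
   6  $ S S U y a  a y $      match a
   7  $ S S U y    y $        match y
   8  $ S S U      $          expand U -> Q S S
   9  $ S S S S Q  $          expand Q -> epsilon
  10  $ S S S S    $          expand S -> epsilon
  11  $ S S S      $          expand S -> epsilon
  12  $ S S        $          expand S -> epsilon
  13  $ S          $          expand S -> epsilon
Accept reached after 13 steps.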